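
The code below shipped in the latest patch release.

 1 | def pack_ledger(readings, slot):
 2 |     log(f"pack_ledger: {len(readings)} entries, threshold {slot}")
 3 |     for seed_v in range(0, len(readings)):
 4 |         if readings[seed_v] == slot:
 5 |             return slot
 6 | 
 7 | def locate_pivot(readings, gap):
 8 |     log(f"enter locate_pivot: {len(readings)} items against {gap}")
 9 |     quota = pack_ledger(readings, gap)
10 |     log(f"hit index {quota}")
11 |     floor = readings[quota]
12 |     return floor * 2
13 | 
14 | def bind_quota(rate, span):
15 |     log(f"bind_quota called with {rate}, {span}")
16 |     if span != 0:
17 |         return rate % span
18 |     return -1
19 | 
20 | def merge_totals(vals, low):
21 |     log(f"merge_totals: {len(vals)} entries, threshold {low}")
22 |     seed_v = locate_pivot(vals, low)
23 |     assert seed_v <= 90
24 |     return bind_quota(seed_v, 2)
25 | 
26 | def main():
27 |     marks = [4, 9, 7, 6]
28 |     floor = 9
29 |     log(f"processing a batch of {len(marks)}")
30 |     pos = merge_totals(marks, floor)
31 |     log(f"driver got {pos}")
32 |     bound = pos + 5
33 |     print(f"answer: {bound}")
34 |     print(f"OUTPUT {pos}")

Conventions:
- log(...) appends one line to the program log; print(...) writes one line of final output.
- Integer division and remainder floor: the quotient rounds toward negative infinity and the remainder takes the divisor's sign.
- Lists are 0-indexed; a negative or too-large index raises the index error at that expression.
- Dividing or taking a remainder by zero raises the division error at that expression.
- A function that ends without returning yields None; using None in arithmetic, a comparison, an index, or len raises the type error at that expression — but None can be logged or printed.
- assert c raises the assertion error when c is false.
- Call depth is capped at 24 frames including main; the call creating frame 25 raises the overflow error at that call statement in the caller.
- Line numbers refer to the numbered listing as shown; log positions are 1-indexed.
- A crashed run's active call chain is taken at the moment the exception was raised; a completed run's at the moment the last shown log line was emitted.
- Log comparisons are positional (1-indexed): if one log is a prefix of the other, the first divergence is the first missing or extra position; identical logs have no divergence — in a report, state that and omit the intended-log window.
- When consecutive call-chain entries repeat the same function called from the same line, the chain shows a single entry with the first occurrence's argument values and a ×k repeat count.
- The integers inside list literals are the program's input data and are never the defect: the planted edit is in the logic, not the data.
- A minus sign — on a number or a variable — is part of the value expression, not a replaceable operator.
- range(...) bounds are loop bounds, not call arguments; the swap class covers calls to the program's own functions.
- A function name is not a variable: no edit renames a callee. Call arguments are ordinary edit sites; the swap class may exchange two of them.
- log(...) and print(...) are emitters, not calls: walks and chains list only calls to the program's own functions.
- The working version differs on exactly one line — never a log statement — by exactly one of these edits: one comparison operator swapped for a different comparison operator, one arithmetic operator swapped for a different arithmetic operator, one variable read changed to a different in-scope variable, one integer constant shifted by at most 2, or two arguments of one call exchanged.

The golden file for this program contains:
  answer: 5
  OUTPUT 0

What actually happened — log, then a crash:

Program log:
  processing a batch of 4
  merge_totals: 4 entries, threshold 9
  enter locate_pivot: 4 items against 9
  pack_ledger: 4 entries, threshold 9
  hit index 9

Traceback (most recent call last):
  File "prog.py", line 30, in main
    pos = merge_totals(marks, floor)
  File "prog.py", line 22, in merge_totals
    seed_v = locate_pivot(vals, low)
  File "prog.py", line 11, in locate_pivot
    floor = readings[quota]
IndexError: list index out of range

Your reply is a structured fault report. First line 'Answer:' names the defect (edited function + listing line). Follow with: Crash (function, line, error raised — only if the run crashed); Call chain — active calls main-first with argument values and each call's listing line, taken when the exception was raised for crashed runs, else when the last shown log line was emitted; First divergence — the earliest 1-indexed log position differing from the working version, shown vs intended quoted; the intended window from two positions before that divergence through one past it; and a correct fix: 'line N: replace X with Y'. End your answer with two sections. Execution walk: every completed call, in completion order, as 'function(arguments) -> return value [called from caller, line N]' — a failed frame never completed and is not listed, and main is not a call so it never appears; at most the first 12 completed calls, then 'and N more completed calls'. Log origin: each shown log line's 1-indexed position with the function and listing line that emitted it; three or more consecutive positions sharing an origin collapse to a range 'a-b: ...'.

Answer: the defect is in pack_ledger at line 5.
The tell: Everything matches until log position 5, which reads 'hit index 9' in place of 'hit index 1'.
Crash: locate_pivot, line 11, IndexError.
Call chain: main -> merge_totals([4, 9, 7, 6], 9) (called at line 30) -> locate_pivot([4, 9, 7, 6], 9) (called at line 22).
First divergence: position 5 — the shown line 'hit index 9' should read 'hit index 1'.
Intended log window:
  3: enter locate_pivot: 4 items against 9
  4: pack_ledger: 4 entries, threshold 9
  5: hit index 1
  6: bind_quota called with 18, 2
Execution walk:
  pack_ledger([4, 9, 7, 6], 9) -> 9  [called from locate_pivot, line 9]
Log origins:
  1: emitted by main (line 29)
  2: emitted by merge_totals (line 21)
  3: emitted by locate_pivot (line 8)
  4: emitted by pack_ledger (line 2)
  5: emitted by locate_pivot (line 10)
A correct fix: line 5: replace `slot` with `seed_v`.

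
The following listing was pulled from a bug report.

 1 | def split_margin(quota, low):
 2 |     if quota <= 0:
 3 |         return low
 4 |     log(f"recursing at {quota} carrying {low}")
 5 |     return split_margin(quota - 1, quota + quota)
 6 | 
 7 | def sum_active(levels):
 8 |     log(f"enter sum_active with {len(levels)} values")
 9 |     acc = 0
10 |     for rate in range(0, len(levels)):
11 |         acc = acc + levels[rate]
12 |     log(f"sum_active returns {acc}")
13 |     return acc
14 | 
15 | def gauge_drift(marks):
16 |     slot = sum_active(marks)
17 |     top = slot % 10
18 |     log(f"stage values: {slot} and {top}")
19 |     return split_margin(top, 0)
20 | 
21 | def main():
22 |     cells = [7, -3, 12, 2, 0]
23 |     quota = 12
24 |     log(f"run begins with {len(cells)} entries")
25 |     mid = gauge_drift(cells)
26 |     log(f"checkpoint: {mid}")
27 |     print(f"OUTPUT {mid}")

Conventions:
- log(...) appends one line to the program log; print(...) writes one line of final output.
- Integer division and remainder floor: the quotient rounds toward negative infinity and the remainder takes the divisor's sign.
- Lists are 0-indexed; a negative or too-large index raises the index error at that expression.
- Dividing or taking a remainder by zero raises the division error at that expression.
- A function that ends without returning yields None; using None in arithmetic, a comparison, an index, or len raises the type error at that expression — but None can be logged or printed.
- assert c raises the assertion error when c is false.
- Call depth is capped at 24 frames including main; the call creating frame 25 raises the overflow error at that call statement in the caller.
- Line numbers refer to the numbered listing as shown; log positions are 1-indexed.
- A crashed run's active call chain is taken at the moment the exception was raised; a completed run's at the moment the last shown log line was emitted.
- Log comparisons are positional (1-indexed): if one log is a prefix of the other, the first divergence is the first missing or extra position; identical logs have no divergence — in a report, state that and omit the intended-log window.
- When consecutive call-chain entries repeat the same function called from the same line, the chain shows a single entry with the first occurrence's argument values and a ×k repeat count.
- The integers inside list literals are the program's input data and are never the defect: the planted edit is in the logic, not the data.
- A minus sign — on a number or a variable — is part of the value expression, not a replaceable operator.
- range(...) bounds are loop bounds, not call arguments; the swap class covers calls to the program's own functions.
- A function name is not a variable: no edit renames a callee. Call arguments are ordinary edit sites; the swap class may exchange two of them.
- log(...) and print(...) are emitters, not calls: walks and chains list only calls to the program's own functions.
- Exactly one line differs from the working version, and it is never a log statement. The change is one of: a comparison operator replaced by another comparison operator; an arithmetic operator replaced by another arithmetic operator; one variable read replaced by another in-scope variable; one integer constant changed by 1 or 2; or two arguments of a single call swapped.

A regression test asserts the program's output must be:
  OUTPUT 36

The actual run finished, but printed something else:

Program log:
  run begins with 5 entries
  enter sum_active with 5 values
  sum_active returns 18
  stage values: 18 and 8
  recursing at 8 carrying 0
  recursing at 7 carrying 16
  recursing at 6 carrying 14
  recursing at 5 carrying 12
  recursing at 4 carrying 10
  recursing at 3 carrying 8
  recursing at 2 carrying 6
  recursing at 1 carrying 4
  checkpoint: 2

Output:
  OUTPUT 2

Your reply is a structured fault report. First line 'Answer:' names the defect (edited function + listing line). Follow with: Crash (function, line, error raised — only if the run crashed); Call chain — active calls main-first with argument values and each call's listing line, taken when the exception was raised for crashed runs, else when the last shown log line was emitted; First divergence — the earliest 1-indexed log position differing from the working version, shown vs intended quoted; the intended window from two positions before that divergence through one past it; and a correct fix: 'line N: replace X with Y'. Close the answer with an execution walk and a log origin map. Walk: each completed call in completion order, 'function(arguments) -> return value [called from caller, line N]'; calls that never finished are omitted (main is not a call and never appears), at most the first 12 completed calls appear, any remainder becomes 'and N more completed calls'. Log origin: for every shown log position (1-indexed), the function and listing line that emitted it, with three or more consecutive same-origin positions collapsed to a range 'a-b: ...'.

Answer: the defect is in split_margin at line 5.
The tell: At log position 6 the runs split — shown 'recursing at 7 carrying 16', but the working version logs 'recursing at 7 carrying 8'.
Call chain: main.
First divergence: position 6 — shown 'recursing at 7 carrying 16', intended 'recursing at 7 carrying 8'.
Intended log window:
  4: stage values: 18 and 8
  5: recursing at 8 carrying 0
  6: recursing at 7 carrying 8
  7: recursing at 6 carrying 15
Execution walk:
  sum_active([7, -3, 12, 2, 0]) -> 18  [called from gauge_drift, line 16]
  split_margin(0, 2) -> 2  [called from split_margin, line 5]
  split_margin(1, 4) -> 2  [called from split_margin, line 5]
  split_margin(2, 6) -> 2  [called from split_margin, line 5]
  split_margin(3, 8) -> 2  [called from split_margin, line 5]
  split_margin(4, 10) -> 2  [called from split_margin, line 5]
  split_margin(5, 12) -> 2  [called from split_margin, line 5]
  split_margin(6, 14) -> 2  [called from split_margin, line 5]
  split_margin(7, 16) -> 2  [called from split_margin, line 5]
  split_margin(8, 0) -> 2  [called from gauge_drift, line 19]
  gauge_drift([7, -3, 12, 2, 0]) -> 2  [called from main, line 25]
Log origin:
  1: from main, line 24
  2: from sum_active, line 8
  3: from sum_active, line 12
  4: from gauge_drift, line 18
  5-12: from split_margin, line 4
  13: from main, line 26
A correct fix: line 5: replace `quota + quota` with `low + quota`.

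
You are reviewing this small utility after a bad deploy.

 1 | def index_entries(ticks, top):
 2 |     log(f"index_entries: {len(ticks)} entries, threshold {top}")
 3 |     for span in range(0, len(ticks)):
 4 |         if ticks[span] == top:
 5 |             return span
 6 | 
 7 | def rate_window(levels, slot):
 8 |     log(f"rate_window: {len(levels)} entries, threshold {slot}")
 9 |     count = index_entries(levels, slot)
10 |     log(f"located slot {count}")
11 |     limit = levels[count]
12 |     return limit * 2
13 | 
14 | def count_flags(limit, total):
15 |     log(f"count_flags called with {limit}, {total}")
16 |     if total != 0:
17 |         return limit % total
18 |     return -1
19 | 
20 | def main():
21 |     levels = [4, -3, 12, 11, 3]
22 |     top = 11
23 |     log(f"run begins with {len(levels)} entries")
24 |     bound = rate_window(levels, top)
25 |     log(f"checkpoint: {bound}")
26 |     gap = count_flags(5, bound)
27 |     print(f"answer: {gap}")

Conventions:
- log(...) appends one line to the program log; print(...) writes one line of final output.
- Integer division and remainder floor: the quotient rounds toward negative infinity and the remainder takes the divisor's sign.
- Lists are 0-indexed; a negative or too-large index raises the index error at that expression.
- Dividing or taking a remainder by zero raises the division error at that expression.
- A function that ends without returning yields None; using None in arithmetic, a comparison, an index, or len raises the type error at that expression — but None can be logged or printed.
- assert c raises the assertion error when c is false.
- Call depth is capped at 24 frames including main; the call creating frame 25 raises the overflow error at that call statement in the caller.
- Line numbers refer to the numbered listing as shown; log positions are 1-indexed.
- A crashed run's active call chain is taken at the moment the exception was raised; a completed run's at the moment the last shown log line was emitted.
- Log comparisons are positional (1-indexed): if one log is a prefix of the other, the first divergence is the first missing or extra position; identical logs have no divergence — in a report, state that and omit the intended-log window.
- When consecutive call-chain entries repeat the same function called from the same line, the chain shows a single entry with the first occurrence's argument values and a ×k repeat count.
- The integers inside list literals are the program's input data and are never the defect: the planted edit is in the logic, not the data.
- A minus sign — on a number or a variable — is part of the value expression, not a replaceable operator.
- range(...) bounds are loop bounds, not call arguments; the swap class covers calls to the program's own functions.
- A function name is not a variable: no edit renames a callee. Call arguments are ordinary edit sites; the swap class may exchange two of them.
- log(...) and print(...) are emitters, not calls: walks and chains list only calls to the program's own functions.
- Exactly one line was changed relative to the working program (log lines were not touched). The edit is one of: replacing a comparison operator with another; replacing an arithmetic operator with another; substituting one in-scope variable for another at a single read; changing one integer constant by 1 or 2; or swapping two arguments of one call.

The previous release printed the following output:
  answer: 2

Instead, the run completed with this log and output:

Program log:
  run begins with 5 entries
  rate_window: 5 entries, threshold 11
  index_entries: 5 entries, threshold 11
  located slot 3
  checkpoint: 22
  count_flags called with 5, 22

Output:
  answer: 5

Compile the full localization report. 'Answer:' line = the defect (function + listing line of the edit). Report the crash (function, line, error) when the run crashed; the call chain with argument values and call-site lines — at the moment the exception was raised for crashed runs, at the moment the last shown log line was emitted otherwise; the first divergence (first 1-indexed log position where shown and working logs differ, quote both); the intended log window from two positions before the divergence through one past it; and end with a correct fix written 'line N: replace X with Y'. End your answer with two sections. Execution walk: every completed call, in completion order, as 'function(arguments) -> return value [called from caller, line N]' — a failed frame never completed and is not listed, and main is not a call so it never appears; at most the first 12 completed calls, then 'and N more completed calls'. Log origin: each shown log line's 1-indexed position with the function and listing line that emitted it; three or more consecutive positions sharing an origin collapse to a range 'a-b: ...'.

Answer: the defect is in main at line 26.
Core observation: At log position 6 the runs split — shown 'count_flags called with 5, 22', but the working version logs 'count_flags called with 22, 5'.
Call chain: main -> count_flags(5, 22) (called at line 26).
First divergence: position 6; shown 'count_flags called with 5, 22' vs intended 'count_flags called with 22, 5'.
Intended log window:
  4: located slot 3
  5: checkpoint: 22
  6: count_flags called with 22, 5
Execution walk:
  index_entries([4, -3, 12, 11, 3], 11) -> 3  [called from rate_window, line 9]
  rate_window([4, -3, 12, 11, 3], 11) -> 22  [called from main, line 24]
  count_flags(5, 22) -> 5  [called from main, line 26]
Origin of each log line:
  1: from main, line 23
  2: from rate_window, line 8
  3: from index_entries, line 2
  4: from rate_window, line 10
  5: from main, line 25
  6: from count_flags, line 15
A correct fix: line 26: replace `count_flags(5, bound)` with `count_flags(bound, 5)`.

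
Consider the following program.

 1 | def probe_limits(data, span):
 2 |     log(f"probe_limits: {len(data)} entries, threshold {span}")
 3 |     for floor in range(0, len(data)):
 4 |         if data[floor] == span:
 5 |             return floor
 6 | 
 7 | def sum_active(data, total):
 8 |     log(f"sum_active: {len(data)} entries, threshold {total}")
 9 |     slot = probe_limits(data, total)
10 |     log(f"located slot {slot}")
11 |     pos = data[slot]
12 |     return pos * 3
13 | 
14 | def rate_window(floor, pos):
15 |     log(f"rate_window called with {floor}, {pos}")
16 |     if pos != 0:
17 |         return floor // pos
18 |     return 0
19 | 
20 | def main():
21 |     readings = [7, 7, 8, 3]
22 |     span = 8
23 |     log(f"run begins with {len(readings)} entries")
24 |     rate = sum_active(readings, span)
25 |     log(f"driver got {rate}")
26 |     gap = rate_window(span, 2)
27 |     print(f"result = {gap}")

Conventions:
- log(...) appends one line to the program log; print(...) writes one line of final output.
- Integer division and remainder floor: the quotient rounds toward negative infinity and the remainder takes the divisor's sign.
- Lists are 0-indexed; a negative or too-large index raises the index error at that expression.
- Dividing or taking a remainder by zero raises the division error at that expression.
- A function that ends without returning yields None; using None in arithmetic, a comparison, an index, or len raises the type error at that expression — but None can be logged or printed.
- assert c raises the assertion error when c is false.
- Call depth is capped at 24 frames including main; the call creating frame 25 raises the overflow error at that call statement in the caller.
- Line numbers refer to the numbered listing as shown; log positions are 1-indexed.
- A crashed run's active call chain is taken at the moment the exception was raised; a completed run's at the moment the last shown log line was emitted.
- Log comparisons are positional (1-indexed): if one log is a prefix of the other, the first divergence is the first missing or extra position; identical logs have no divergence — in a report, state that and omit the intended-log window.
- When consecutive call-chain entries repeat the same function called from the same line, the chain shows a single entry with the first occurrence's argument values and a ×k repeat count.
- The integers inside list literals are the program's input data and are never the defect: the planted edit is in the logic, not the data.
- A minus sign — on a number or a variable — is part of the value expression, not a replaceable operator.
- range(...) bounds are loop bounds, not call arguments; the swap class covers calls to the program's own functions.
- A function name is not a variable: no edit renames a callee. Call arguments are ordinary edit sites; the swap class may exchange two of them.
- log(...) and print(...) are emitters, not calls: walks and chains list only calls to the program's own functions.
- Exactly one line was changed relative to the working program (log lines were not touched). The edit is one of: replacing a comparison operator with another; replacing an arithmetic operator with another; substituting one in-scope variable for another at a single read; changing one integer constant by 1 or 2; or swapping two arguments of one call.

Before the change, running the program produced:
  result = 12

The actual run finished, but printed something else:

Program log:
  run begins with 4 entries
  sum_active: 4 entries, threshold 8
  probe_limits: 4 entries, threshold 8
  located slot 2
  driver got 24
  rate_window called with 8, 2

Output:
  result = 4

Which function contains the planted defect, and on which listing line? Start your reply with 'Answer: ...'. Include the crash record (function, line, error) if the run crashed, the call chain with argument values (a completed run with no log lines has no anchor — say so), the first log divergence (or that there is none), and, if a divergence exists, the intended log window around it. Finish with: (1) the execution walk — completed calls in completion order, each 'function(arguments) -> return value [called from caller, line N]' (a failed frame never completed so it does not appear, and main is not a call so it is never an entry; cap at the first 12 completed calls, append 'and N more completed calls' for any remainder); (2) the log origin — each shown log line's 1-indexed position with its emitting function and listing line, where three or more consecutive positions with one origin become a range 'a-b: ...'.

Answer: the defect is in main at line 26.
Key fact: Log line 6 is where behavior first shows: 'rate_window called with 8, 2' appears instead of 'rate_window called with 24, 2'.
Call chain: main -> rate_window(8, 2) (called at line 26).
First divergence: position 6; shown 'rate_window called with 8, 2' vs intended 'rate_window called with 24, 2'.
Intended log window:
  4: located slot 2
  5: driver got 24
  6: rate_window called with 24, 2
Execution walk:
  probe_limits([7, 7, 8, 3], 8) -> 2  [called from sum_active, line 9]
  sum_active([7, 7, 8, 3], 8) -> 24  [called from main, line 24]
  rate_window(8, 2) -> 4  [called from main, line 26]
Log line origins:
  1: logged in main at line 23
  2: logged in sum_active at line 8
  3: logged in probe_limits at line 2
  4: logged in sum_active at line 10
  5: logged in main at line 25
  6: logged in rate_window at line 15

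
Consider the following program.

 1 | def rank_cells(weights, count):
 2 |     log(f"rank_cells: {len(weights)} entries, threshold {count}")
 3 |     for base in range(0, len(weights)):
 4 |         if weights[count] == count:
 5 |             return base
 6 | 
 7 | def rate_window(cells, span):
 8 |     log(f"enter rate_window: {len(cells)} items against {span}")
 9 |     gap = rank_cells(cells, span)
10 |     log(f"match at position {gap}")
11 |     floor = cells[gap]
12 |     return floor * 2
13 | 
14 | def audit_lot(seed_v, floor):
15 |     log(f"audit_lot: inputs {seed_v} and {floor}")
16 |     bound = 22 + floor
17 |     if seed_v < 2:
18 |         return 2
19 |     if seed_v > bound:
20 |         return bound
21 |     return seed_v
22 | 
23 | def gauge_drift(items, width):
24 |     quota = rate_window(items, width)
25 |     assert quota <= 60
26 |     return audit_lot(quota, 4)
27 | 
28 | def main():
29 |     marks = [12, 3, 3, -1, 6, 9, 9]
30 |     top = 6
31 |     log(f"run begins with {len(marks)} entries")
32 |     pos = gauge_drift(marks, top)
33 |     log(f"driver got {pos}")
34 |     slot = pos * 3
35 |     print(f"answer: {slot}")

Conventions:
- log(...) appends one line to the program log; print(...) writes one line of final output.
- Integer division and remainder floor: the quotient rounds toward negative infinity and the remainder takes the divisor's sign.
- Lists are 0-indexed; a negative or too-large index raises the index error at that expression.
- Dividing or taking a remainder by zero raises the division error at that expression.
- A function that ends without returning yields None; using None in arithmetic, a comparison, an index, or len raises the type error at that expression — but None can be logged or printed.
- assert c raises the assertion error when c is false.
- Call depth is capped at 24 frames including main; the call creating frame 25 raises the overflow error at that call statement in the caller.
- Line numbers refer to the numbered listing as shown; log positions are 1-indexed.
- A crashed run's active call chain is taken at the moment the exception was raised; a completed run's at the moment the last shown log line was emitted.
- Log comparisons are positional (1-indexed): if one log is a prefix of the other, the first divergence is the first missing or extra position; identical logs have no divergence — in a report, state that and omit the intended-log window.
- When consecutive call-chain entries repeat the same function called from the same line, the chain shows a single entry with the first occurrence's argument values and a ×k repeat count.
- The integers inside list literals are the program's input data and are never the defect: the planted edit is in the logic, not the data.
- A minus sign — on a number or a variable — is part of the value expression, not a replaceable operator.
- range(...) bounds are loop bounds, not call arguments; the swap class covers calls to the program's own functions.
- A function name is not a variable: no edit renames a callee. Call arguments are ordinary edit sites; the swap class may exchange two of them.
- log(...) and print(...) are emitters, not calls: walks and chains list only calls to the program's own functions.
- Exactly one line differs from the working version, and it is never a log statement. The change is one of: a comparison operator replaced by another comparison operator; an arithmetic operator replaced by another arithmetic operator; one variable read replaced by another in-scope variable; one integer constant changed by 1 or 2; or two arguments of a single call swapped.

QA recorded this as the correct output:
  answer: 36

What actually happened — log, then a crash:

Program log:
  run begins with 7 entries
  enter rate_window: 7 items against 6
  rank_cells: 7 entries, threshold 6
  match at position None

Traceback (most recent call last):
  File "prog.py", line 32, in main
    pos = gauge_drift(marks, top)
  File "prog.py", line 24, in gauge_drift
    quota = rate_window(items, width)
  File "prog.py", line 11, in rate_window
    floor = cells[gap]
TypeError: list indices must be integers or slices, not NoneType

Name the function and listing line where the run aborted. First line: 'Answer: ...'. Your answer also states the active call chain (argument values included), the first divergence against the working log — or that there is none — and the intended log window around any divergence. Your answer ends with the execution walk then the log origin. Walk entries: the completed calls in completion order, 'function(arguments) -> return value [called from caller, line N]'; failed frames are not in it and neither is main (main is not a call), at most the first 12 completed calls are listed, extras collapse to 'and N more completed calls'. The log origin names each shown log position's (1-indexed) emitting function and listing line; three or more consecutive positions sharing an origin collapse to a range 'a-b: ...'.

Answer: the error was raised in rate_window, line 11.
Key observation: Log line 4 is where behavior first shows: 'match at position None' appears instead of 'match at position 4'.
Call chain: main -> gauge_drift([12, 3, 3, -1, 6, 9, 9], 6) (called at line 32) -> rate_window([12, 3, 3, -1, 6, 9, 9], 6) (called at line 24).
First divergence: at position 4 the run shows 'match at position None' where the working version logs 'match at position 4'.
Intended log window:
  2: enter rate_window: 7 items against 6
  3: rank_cells: 7 entries, threshold 6
  4: match at position 4
  5: audit_lot: inputs 12 and 4
Execution walk:
  rank_cells([12, 3, 3, -1, 6, 9, 9], 6) -> None  [called from rate_window, line 9]
Log line origins:
  1 — main, line 31
  2 — rate_window, line 8
  3 — rank_cells, line 2
  4 — rate_window, line 10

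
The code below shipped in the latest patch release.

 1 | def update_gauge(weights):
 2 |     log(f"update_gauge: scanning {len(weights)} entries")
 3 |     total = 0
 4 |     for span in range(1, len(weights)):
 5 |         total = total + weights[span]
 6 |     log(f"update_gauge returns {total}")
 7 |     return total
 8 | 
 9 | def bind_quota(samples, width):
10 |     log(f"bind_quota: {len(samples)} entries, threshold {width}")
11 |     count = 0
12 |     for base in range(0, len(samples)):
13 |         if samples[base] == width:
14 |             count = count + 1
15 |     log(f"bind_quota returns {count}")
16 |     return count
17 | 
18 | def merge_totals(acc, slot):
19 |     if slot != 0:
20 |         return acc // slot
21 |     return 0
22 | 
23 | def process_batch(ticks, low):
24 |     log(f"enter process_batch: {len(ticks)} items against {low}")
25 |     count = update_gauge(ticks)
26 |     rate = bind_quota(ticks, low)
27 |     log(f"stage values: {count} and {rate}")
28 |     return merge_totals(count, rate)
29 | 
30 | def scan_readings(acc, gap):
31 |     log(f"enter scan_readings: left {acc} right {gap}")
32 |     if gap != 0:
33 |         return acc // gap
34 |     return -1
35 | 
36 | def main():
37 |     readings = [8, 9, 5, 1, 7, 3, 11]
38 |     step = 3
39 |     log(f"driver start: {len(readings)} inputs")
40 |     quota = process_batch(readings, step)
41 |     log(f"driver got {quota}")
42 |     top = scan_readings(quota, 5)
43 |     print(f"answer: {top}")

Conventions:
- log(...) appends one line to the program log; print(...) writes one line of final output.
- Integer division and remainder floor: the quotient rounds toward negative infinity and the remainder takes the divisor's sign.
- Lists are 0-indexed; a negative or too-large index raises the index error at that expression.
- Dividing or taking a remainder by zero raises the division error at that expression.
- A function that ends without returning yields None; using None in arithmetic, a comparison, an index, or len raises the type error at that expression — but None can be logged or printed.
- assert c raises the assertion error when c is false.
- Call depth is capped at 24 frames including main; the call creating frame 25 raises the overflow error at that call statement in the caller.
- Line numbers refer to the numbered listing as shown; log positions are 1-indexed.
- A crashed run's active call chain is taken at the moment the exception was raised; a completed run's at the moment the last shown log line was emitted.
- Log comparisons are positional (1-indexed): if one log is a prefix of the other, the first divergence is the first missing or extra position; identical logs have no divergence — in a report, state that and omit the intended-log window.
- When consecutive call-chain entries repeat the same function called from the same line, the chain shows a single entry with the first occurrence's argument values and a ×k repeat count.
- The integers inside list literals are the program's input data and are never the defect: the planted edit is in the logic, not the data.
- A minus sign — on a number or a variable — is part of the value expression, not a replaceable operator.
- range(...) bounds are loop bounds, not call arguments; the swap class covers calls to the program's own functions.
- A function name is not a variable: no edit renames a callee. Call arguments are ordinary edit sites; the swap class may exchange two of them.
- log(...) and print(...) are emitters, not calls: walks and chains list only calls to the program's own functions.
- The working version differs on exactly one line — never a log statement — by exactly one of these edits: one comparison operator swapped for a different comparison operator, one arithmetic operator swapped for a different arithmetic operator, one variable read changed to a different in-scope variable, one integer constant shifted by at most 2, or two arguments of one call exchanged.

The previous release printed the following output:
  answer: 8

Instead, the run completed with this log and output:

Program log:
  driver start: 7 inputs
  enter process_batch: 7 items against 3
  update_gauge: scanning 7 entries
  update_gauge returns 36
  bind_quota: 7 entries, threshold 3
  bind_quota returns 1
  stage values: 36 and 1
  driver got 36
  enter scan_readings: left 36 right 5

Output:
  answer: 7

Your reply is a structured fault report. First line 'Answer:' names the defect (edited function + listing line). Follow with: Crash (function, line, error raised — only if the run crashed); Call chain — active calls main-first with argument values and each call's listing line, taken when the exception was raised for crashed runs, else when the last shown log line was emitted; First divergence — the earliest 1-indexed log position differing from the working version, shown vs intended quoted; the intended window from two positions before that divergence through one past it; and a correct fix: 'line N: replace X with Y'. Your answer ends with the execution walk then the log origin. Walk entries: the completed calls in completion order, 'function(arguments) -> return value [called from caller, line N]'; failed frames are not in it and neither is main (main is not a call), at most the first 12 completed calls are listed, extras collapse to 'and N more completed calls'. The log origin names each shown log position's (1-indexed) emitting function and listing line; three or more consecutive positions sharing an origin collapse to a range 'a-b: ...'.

Answer: the defect is in update_gauge at line 4.
The tell: Everything matches until log position 4, which reads 'update_gauge returns 36' in place of 'update_gauge returns 44'.
Call chain: main -> scan_readings(36, 5) (called at line 42).
First divergence: position 4 — shown 'update_gauge returns 36', intended 'update_gauge returns 44'.
Intended log window:
  2: enter process_batch: 7 items against 3
  3: update_gauge: scanning 7 entries
  4: update_gauge returns 44
  5: bind_quota: 7 entries, threshold 3
Execution walk:
  update_gauge([8, 9, 5, 1, 7, 3, 11]) -> 36  [called from process_batch, line 25]
  bind_quota([8, 9, 5, 1, 7, 3, 11], 3) -> 1  [called from process_batch, line 26]
  merge_totals(36, 1) -> 36  [called from process_batch, line 28]
  process_batch([8, 9, 5, 1, 7, 3, 11], 3) -> 36  [called from main, line 40]
  scan_readings(36, 5) -> 7  [called from main, line 42]
Log origins:
  1: from main, line 39
  2: from process_batch, line 24
  3: from update_gauge, line 2
  4: from update_gauge, line 6
  5: from bind_quota, line 10
  6: from bind_quota, line 15
  7: from process_batch, line 27
  8: from main, line 41
  9: from scan_readings, line 31
A correct fix: line 4: replace `1` with `0`.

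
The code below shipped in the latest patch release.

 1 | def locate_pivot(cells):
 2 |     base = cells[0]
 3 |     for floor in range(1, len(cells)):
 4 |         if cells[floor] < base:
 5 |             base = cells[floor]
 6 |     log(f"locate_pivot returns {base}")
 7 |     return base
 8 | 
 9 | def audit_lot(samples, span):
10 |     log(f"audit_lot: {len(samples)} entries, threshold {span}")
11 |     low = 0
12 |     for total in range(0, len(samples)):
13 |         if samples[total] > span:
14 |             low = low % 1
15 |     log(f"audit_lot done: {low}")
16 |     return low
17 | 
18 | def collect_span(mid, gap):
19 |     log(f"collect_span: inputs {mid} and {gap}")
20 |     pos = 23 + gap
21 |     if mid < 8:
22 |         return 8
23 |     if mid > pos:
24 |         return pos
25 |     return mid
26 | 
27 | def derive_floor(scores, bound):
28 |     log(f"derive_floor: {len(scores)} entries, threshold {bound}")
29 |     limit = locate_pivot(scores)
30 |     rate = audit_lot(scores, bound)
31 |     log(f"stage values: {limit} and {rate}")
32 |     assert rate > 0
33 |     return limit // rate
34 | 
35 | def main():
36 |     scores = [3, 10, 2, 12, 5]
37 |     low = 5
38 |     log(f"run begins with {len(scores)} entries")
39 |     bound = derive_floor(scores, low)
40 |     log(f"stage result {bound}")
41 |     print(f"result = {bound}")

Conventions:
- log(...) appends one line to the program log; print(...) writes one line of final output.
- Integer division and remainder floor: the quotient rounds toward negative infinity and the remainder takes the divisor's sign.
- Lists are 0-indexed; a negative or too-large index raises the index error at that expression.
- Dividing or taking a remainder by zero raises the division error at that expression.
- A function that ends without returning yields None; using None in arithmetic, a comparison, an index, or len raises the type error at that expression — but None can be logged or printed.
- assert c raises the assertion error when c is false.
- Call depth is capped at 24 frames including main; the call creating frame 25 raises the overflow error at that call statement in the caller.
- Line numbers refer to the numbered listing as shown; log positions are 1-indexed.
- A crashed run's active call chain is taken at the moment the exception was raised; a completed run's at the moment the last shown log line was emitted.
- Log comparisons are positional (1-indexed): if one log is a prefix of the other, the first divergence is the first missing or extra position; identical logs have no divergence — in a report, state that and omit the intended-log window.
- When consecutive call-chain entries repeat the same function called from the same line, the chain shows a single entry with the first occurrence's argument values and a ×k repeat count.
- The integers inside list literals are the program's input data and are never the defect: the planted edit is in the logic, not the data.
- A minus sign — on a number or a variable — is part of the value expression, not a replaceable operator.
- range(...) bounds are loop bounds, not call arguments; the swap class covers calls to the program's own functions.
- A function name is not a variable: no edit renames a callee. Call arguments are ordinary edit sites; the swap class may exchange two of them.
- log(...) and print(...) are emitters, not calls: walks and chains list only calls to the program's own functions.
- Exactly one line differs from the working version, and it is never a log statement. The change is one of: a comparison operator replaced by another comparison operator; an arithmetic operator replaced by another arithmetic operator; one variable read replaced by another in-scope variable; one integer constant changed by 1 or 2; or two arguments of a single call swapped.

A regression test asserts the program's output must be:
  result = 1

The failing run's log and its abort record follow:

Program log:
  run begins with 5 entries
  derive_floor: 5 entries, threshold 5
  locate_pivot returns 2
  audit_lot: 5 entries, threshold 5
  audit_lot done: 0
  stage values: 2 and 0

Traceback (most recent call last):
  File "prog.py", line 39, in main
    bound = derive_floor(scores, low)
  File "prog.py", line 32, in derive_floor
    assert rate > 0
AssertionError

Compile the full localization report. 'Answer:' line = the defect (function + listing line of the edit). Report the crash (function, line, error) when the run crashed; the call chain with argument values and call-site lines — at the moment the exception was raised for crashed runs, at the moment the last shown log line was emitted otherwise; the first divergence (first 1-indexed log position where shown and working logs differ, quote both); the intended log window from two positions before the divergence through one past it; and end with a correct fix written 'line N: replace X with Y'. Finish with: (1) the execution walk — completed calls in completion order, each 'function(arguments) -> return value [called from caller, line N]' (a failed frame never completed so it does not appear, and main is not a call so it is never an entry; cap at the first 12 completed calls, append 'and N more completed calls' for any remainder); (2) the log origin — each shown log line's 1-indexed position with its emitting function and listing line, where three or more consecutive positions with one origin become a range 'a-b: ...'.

Answer: the defect is in audit_lot at line 14.
Key observation: Everything matches until log position 5, which reads 'audit_lot done: 0' in place of 'audit_lot done: 2'.
Crash: derive_floor, line 32, AssertionError.
Call chain: main -> derive_floor([3, 10, 2, 12, 5], 5) (called at line 39).
First divergence: position 5 — the shown line 'audit_lot done: 0' should read 'audit_lot done: 2'.
Intended log window:
  3: locate_pivot returns 2
  4: audit_lot: 5 entries, threshold 5
  5: audit_lot done: 2
  6: stage values: 2 and 2
Execution walk:
  locate_pivot([3, 10, 2, 12, 5]) -> 2  [called from derive_floor, line 29]
  audit_lot([3, 10, 2, 12, 5], 5) -> 0  [called from derive_floor, line 30]
Log line origins:
  1: logged in main at line 38
  2: logged in derive_floor at line 28
  3: logged in locate_pivot at line 6
  4: logged in audit_lot at line 10
  5: logged in audit_lot at line 15
  6: logged in derive_floor at line 31
A correct fix: line 14: replace `%` with `+`.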